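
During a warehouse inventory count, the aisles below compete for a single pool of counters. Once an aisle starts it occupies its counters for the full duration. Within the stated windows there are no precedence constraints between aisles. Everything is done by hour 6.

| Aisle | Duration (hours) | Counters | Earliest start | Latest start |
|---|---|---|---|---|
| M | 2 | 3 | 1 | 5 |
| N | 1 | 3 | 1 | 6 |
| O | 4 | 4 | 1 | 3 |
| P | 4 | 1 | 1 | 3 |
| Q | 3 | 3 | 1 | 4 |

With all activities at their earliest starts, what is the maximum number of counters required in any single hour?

Early-start schedule: M@1, N@1, O@1, P@1, Q@1.
Load per hour: hour 1: 14, hour 2: 11, hour 3: 8, hour 4: 5, hour 5: 0, hour 6: 0.
Peak is 14.

14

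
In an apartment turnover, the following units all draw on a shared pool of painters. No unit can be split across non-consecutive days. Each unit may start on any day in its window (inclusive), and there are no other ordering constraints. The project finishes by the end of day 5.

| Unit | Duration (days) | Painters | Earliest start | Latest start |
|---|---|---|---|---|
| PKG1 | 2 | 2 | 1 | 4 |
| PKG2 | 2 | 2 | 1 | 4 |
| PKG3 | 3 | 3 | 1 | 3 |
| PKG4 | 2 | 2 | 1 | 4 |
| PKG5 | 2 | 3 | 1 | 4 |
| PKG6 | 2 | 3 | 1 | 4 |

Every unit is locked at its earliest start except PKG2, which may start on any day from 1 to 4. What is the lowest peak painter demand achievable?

PKG2@1: d1:15  d2:15  d3:3  d4:0  d5:0 → peak 15
PKG2@2: d1:13  d2:15  d3:5  d4:0  d5:0 → peak 15
PKG2@3: d1:13  d2:13  d3:5  d4:2  d5:0 → peak 13
PKG2@4: d1:13  d2:13  d3:3  d4:2  d5:2 → peak 13
Best is PKG2@3, peak 13.

13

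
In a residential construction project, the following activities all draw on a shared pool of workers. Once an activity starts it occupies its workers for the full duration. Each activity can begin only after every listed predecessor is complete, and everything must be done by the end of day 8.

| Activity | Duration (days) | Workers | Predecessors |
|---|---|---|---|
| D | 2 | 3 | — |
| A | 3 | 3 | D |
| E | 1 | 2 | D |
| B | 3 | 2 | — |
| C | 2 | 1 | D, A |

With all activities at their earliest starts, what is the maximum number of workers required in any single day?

7

Early-start schedule: D@1, A@3, E@3, B@1, C@6.
Load per day: day 1: 5, day 2: 5, day 3: 7, day 4: 3, day 5: 3, day 6: 1, day 7: 1, day 8: 0.
Peak is 7.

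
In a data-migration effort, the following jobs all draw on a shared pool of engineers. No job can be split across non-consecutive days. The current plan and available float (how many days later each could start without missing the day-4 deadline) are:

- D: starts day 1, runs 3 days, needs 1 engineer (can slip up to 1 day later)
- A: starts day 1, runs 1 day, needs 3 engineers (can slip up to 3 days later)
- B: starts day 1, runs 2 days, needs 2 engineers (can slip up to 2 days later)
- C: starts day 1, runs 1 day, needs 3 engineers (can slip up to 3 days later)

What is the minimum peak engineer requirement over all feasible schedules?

4

Early-start (D@1, A@1, B@1, C@1) gives peak 9: d1:9  d2:3  d3:1  d4:0.
Shift B→2, C→4.
Schedule D@1, A@1, B@2, C@4: d1:4  d2:3  d3:3  d4:3 — peak 4.
Total engineer-days = 13 over 4 days ⇒ peak ≥ ⌈13/4⌉ = 4, so 4 is optimal.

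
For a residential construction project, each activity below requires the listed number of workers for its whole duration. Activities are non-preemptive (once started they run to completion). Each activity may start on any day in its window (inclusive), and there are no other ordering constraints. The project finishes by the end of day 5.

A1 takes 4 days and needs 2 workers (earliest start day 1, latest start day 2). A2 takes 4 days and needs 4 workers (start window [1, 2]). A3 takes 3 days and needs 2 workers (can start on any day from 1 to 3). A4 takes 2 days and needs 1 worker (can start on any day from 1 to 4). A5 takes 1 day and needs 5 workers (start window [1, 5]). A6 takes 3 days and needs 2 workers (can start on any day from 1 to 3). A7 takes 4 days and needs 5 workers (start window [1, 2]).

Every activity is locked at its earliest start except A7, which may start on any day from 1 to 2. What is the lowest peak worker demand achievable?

16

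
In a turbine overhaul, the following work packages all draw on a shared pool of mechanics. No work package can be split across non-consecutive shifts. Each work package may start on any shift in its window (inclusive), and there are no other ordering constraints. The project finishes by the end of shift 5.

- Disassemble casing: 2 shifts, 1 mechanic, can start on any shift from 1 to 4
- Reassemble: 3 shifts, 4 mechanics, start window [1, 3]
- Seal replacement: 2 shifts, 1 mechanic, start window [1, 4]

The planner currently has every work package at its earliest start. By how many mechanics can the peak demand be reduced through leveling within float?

Early-start peak: s1:6  s2:6  s3:4  s4:0  s5:0 ⇒ 6.
Leveled (Disassemble casing@1, Reassemble@3, Seal replacement@1): s1:2  s2:2  s3:4  s4:4  s5:4 ⇒ 4.
Reduction 6 − 4 = 2.

2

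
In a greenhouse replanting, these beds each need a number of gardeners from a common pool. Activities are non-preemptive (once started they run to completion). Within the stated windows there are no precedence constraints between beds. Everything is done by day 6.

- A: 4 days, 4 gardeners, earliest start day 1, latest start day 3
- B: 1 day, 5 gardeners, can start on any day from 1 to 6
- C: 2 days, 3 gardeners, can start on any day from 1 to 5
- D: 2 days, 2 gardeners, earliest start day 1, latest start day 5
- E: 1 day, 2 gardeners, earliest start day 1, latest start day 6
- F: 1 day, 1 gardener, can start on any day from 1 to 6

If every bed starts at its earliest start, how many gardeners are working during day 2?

9

At early start, day 2 has: A, C, D.
Demand: 4 + 3 + 2 = 9.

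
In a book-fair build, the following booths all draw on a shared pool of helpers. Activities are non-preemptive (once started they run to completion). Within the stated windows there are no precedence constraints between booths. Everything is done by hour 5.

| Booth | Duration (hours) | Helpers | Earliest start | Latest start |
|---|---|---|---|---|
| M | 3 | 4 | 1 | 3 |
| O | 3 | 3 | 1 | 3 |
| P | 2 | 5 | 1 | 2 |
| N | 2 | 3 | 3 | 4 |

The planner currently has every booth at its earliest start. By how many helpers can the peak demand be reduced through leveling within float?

Early-start peak: h1:12  h2:12  h3:10  h4:3  h5:0 ⇒ 12.
Leveled (M@3, O@1, P@1, N@4): h1:8  h2:8  h3:7  h4:7  h5:7 ⇒ 8.
Reduction 12 − 8 = 4.

4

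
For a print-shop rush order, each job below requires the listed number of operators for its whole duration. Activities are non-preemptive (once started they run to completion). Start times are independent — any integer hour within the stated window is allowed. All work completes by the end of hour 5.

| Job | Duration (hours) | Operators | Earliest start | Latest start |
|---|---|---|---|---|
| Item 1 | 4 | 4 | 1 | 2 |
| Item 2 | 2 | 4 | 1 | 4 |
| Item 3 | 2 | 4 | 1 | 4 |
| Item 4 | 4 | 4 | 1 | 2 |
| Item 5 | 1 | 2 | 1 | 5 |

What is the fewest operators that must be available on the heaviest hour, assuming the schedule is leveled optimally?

12

Early-start (Item 1@1, Item 2@1, Item 3@1, Item 4@1, Item 5@1) gives peak 18: h1:18  h2:16  h3:8  h4:8  h5:0.
Shift Item 3→3, Item 5→5.
Schedule Item 1@1, Item 2@1, Item 3@3, Item 4@1, Item 5@5: h1:12  h2:12  h3:12  h4:12  h5:2 — peak 12.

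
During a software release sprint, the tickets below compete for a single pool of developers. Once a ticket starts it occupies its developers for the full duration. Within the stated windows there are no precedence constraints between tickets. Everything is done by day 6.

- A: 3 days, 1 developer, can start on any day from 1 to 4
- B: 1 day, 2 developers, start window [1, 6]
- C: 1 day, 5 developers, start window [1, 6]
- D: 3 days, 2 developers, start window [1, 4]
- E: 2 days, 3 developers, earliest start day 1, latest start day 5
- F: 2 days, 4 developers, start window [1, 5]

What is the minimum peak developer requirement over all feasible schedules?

Early-start (A@1, B@1, C@1, D@1, E@1, F@1) gives peak 17: d1:17  d2:10  d3:3  d4:0  d5:0  d6:0.
Shift B→3, C→6, D→3, E→4.
Schedule A@1, B@3, C@6, D@3, E@4, F@1: d1:5  d2:5  d3:5  d4:5  d5:5  d6:5 — peak 5.
Total developer-days = 30 over 6 days ⇒ peak ≥ ⌈30/6⌉ = 5, so 5 is optimal.

5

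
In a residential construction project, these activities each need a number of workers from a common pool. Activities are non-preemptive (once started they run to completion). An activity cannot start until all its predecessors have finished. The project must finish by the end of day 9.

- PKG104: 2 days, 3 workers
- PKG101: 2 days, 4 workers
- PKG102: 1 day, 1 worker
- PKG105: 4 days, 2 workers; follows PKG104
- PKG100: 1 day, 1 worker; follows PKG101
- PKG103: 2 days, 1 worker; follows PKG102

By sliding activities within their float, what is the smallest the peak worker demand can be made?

Early-start (PKG104@1, PKG101@1, PKG102@1, PKG105@3, PKG100@3, PKG103@2) gives peak 8: d1:8  d2:8  d3:4  d4:2  d5:2  d6:2  d7:0  d8:0  d9:0.
Shift PKG101→3, PKG105→5, PKG100→5, PKG103→5.
Schedule PKG104@1, PKG101@3, PKG102@1, PKG105@5, PKG100@5, PKG103@5: d1:4  d2:3  d3:4  d4:4  d5:4  d6:3  d7:2  d8:2  d9:0 — peak 4.

4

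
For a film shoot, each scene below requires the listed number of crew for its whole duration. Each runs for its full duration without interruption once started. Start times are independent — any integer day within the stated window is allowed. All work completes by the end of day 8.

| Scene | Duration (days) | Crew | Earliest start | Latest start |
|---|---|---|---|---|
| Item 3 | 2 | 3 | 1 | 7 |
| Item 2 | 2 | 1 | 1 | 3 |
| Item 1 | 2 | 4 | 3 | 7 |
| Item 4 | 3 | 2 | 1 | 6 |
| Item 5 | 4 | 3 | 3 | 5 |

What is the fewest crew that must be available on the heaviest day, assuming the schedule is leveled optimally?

Early-start (Item 3@1, Item 2@1, Item 1@3, Item 4@1, Item 5@3) gives peak 9: d1:6  d2:6  d3:9  d4:7  d5:3  d6:3  d7:0  d8:0.
Shift Item 4→5, Item 5→5.
Schedule Item 3@1, Item 2@1, Item 1@3, Item 4@5, Item 5@5: d1:4  d2:4  d3:4  d4:4  d5:5  d6:5  d7:5  d8:3 — peak 5.
Total crew member-days = 34 over 8 days ⇒ peak ≥ ⌈34/8⌉ = 5, so 5 is optimal.

5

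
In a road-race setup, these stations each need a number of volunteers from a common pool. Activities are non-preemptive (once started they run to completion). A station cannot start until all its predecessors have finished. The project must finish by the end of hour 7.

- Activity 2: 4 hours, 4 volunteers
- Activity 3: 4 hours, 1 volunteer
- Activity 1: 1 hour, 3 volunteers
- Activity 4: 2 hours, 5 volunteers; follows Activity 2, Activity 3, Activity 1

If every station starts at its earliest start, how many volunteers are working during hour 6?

At early start, hour 6 has: Activity 4.
Demand: 5 = 5.

5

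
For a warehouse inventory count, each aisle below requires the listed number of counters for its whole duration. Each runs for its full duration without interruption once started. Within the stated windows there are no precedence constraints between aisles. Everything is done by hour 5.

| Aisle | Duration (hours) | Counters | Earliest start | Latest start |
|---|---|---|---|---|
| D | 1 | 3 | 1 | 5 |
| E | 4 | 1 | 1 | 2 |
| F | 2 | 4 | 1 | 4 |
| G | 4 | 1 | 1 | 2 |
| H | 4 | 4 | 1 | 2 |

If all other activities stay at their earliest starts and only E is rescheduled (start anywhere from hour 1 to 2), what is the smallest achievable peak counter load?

E@1: h1:13  h2:10  h3:6  h4:6  h5:0 → peak 13
E@2: h1:12  h2:10  h3:6  h4:6  h5:1 → peak 12
Best is E@2, peak 12.

12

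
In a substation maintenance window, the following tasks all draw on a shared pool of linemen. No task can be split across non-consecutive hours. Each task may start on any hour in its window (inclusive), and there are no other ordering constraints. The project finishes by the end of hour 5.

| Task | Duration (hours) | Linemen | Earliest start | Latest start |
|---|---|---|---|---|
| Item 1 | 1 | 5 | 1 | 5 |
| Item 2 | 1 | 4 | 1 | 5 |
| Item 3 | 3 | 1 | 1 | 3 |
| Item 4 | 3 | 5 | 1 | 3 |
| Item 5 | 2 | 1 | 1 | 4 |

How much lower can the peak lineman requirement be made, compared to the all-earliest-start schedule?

10

Early-start peak: h1:16  h2:7  h3:6  h4:0  h5:0 ⇒ 16.
Leveled (Item 1@1, Item 2@2, Item 3@1, Item 4@3, Item 5@4): h1:6  h2:5  h3:6  h4:6  h5:6 ⇒ 6.
Reduction 16 − 6 = 10.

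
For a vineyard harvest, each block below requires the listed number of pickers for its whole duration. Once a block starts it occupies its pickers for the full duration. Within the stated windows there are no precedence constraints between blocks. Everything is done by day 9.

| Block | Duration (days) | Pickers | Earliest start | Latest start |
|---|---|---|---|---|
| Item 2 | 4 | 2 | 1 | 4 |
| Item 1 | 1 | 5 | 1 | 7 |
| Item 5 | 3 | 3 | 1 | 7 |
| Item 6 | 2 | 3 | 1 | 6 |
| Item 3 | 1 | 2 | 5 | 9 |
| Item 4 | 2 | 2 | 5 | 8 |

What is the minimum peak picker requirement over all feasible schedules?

5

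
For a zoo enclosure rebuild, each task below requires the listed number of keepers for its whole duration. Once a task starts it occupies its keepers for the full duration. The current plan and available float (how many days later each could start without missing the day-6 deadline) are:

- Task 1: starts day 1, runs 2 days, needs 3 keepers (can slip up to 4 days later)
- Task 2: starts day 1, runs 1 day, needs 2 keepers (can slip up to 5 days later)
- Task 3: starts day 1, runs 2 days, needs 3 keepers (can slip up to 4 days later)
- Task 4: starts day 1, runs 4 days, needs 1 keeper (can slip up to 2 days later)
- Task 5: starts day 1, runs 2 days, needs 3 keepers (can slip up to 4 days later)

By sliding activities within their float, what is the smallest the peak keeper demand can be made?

5

Early-start (Task 1@1, Task 2@1, Task 3@1, Task 4@1, Task 5@1) gives peak 12: d1:12  d2:10  d3:1  d4:1  d5:0  d6:0.
Shift Task 3→3, Task 4→2, Task 5→5.
Schedule Task 1@1, Task 2@1, Task 3@3, Task 4@2, Task 5@5: d1:5  d2:4  d3:4  d4:4  d5:4  d6:3 — peak 5.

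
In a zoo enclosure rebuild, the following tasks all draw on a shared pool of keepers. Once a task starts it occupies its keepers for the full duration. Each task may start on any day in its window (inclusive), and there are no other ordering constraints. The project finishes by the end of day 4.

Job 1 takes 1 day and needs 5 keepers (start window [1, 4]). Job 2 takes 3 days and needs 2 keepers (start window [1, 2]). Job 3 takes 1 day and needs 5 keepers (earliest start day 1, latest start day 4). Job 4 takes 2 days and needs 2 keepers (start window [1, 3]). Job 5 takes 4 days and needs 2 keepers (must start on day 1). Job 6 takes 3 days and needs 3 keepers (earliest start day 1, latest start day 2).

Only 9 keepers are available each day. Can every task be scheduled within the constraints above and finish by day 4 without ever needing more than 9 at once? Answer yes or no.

no

Total keeper-days = 37; over 4 days the average is 37/4 > 9, so some day must exceed 9.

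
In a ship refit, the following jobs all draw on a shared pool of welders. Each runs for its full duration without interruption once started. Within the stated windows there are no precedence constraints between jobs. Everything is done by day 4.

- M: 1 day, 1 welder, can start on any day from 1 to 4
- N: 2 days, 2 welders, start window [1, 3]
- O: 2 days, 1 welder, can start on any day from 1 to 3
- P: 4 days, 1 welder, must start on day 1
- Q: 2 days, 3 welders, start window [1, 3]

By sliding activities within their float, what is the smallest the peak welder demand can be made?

5

Early-start (M@1, N@1, O@1, P@1, Q@1) gives peak 8: d1:8  d2:7  d3:1  d4:1.
Shift Q→3.
Schedule M@1, N@1, O@1, P@1, Q@3: d1:5  d2:4  d3:4  d4:4 — peak 5.
Total welder-days = 17 over 4 days ⇒ peak ≥ ⌈17/4⌉ = 5, so 5 is optimal.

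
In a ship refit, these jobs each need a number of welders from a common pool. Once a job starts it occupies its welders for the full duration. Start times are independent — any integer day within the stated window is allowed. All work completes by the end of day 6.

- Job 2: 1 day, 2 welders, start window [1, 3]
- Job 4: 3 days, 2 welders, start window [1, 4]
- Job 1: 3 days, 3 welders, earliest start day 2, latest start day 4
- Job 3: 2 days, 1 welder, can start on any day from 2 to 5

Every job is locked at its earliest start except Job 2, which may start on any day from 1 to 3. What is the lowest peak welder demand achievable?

6

Job 2@1: d1:4  d2:6  d3:6  d4:3  d5:0  d6:0 → peak 6
Job 2@2: d1:2  d2:8  d3:6  d4:3  d5:0  d6:0 → peak 8
Job 2@3: d1:2  d2:6  d3:8  d4:3  d5:0  d6:0 → peak 8
Best is Job 2@1, peak 6.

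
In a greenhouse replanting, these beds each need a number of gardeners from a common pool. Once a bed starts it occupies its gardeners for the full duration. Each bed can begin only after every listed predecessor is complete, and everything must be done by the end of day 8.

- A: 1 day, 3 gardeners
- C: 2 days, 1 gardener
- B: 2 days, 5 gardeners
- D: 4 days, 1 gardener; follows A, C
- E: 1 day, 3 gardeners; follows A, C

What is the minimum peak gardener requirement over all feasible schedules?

5

Early-start (A@1, C@1, B@1, D@3, E@3) gives peak 9: d1:9  d2:6  d3:4  d4:1  d5:1  d6:1  d7:0  d8:0.
Shift B→3, D→5, E→5.
Schedule A@1, C@1, B@3, D@5, E@5: d1:4  d2:1  d3:5  d4:5  d5:4  d6:1  d7:1  d8:1 — peak 5.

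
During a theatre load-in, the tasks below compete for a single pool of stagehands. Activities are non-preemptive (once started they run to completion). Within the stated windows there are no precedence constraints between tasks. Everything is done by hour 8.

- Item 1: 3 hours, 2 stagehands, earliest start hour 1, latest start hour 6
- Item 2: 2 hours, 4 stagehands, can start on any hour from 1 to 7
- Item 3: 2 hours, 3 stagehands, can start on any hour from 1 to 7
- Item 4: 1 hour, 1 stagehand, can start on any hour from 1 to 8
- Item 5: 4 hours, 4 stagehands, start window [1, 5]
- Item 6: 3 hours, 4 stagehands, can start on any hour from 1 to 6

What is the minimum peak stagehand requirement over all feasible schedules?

Early-start (Item 1@1, Item 2@1, Item 3@1, Item 4@1, Item 5@1, Item 6@1) gives peak 18: h1:18  h2:17  h3:10  h4:4  h5:0  h6:0  h7:0  h8:0.
Shift Item 3→3, Item 5→4, Item 6→5.
Schedule Item 1@1, Item 2@1, Item 3@3, Item 4@1, Item 5@4, Item 6@5: h1:7  h2:6  h3:5  h4:7  h5:8  h6:8  h7:8  h8:0 — peak 8.

8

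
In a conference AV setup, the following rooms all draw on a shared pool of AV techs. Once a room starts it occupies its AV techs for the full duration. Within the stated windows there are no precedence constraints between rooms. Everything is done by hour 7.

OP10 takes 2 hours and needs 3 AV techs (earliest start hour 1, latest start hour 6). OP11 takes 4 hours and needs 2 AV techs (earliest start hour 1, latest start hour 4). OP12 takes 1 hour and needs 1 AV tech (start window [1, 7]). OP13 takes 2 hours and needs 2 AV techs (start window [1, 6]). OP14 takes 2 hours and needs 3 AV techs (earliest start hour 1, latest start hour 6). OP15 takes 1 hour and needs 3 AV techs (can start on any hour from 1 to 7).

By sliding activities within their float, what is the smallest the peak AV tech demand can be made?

Early-start (OP10@1, OP11@1, OP12@1, OP13@1, OP14@1, OP15@1) gives peak 14: h1:14  h2:10  h3:2  h4:2  h5:0  h6:0  h7:0.
Shift OP12→3, OP13→3, OP14→5, OP15→7.
Schedule OP10@1, OP11@1, OP12@3, OP13@3, OP14@5, OP15@7: h1:5  h2:5  h3:5  h4:4  h5:3  h6:3  h7:3 — peak 5.

5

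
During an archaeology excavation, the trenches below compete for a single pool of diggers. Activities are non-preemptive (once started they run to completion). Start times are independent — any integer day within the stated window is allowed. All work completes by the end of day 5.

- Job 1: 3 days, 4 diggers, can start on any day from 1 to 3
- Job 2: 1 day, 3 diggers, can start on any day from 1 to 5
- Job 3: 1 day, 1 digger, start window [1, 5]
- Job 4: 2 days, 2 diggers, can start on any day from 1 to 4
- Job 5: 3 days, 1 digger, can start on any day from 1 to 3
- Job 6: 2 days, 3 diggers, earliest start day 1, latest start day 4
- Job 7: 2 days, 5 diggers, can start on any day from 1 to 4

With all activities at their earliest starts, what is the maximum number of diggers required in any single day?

Early-start schedule: Job 1@1, Job 2@1, Job 3@1, Job 4@1, Job 5@1, Job 6@1, Job 7@1.
Load per day: day 1: 19, day 2: 15, day 3: 5, day 4: 0, day 5: 0.
Peak is 19.

19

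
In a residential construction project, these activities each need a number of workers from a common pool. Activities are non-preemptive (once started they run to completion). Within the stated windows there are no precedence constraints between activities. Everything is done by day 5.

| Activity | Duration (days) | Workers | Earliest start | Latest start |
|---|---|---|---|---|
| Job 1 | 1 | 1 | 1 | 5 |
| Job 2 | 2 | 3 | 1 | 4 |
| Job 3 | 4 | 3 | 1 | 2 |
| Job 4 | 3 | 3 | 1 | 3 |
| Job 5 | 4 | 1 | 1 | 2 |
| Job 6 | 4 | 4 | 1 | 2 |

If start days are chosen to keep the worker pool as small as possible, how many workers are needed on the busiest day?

Early-start (Job 1@1, Job 2@1, Job 3@1, Job 4@1, Job 5@1, Job 6@1) gives peak 15: d1:15  d2:14  d3:11  d4:8  d5:0.
Shift Job 4→3, Job 6→2.
Schedule Job 1@1, Job 2@1, Job 3@1, Job 4@3, Job 5@1, Job 6@2: d1:8  d2:11  d3:11  d4:11  d5:7 — peak 11.

11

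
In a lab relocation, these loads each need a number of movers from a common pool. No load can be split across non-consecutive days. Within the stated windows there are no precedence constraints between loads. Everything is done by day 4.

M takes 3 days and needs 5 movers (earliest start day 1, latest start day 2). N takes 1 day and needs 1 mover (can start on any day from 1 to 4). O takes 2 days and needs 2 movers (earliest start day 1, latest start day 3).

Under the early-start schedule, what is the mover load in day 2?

7

At early start, day 2 has: M, O.
Demand: 5 + 2 = 7.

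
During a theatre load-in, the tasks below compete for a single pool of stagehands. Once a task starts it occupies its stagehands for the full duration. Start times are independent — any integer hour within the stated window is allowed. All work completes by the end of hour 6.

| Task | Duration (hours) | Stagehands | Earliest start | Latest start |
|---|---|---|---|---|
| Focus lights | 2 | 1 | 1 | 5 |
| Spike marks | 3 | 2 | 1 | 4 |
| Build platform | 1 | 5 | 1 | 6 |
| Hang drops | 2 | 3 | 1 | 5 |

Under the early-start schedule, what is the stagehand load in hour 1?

11

At early start, hour 1 has: Focus lights, Spike marks, Build platform, Hang drops.
Demand: 1 + 2 + 5 + 3 = 11.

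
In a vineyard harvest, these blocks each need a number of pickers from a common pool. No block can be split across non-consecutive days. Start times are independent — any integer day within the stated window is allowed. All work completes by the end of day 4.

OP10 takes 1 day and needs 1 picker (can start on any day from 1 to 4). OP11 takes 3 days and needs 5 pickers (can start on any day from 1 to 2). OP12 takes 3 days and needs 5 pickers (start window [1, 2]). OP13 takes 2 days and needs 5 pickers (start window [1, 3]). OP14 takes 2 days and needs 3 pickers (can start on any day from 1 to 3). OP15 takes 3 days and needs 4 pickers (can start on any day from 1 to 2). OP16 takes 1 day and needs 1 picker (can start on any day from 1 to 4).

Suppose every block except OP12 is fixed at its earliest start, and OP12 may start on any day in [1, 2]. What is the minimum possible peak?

22

OP12@1: d1:24  d2:22  d3:14  d4:0 → peak 24
OP12@2: d1:19  d2:22  d3:14  d4:5 → peak 22
Best is OP12@2, peak 22.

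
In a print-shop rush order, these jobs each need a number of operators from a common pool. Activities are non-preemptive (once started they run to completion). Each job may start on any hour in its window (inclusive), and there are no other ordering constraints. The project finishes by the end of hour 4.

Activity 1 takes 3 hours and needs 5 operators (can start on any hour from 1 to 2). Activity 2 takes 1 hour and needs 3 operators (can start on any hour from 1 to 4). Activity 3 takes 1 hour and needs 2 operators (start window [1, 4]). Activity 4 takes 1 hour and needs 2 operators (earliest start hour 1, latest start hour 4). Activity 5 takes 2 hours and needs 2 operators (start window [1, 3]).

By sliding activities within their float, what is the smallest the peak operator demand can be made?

7

Early-start (Activity 1@1, Activity 2@1, Activity 3@1, Activity 4@1, Activity 5@1) gives peak 14: h1:14  h2:7  h3:5  h4:0.
Shift Activity 2→4, Activity 4→2, Activity 5→3.
Schedule Activity 1@1, Activity 2@4, Activity 3@1, Activity 4@2, Activity 5@3: h1:7  h2:7  h3:7  h4:5 — peak 7.
Total operator-hours = 26 over 4 hours ⇒ peak ≥ ⌈26/4⌉ = 7, so 7 is optimal.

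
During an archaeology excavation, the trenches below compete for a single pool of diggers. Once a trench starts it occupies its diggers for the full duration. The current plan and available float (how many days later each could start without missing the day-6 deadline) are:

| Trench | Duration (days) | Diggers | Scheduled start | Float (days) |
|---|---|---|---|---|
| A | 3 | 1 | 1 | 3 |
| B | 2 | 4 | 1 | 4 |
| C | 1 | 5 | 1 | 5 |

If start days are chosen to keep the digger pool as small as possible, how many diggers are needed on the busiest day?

5

Early-start (A@1, B@1, C@1) gives peak 10: d1:10  d2:5  d3:1  d4:0  d5:0  d6:0.
Shift C→4.
Schedule A@1, B@1, C@4: d1:5  d2:5  d3:1  d4:5  d5:0  d6:0 — peak 5.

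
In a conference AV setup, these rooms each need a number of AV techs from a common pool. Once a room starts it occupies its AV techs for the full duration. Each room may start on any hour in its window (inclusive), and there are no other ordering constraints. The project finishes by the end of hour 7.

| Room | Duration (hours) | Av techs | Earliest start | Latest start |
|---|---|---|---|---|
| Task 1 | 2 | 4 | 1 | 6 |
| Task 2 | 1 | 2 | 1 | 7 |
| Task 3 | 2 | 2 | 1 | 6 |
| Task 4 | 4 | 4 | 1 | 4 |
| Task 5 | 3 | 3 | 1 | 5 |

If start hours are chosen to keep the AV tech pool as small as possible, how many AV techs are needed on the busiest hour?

Early-start (Task 1@1, Task 2@1, Task 3@1, Task 4@1, Task 5@1) gives peak 15: h1:15  h2:13  h3:7  h4:4  h5:0  h6:0  h7:0.
Shift Task 3→2, Task 4→3, Task 5→4.
Schedule Task 1@1, Task 2@1, Task 3@2, Task 4@3, Task 5@4: h1:6  h2:6  h3:6  h4:7  h5:7  h6:7  h7:0 — peak 7.

7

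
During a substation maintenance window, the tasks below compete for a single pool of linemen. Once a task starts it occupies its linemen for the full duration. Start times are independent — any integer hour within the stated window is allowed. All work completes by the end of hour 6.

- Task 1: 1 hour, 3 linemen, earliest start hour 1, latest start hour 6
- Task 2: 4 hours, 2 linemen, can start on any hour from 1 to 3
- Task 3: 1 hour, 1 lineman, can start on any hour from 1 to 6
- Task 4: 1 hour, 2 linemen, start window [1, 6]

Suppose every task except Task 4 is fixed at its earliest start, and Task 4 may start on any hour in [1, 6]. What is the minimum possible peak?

Task 4@1: h1:8  h2:2  h3:2  h4:2  h5:0  h6:0 → peak 8
Task 4@2: h1:6  h2:4  h3:2  h4:2  h5:0  h6:0 → peak 6
Task 4@3: h1:6  h2:2  h3:4  h4:2  h5:0  h6:0 → peak 6
Task 4@4: h1:6  h2:2  h3:2  h4:4  h5:0  h6:0 → peak 6
Task 4@5: h1:6  h2:2  h3:2  h4:2  h5:2  h6:0 → peak 6
Task 4@6: h1:6  h2:2  h3:2  h4:2  h5:0  h6:2 → peak 6
Best is Task 4@2, peak 6.

6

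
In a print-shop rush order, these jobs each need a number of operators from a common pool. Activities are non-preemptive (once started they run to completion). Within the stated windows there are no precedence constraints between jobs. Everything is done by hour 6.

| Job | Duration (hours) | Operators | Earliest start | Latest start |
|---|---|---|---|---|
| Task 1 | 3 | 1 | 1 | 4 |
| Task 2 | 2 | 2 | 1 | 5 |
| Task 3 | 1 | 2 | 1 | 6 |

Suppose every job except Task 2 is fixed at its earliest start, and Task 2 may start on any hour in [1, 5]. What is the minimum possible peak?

Task 2@1: h1:5  h2:3  h3:1  h4:0  h5:0  h6:0 → peak 5
Task 2@2: h1:3  h2:3  h3:3  h4:0  h5:0  h6:0 → peak 3
Task 2@3: h1:3  h2:1  h3:3  h4:2  h5:0  h6:0 → peak 3
Task 2@4: h1:3  h2:1  h3:1  h4:2  h5:2  h6:0 → peak 3
Task 2@5: h1:3  h2:1  h3:1  h4:0  h5:2  h6:2 → peak 3
Best is Task 2@2, peak 3.

3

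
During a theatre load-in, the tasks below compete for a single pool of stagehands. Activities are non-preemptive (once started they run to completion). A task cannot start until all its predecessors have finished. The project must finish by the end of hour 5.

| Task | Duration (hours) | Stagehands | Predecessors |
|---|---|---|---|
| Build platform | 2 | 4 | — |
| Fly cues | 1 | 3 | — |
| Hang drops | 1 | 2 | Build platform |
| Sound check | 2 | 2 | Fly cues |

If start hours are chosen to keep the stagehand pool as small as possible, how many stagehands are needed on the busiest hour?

4

Early-start (Build platform@1, Fly cues@1, Hang drops@3, Sound check@2) gives peak 7: h1:7  h2:6  h3:4  h4:0  h5:0.
Shift Fly cues→3, Hang drops→4, Sound check→4.
Schedule Build platform@1, Fly cues@3, Hang drops@4, Sound check@4: h1:4  h2:4  h3:3  h4:4  h5:2 — peak 4.
Total stagehand-hours = 17 over 5 hours ⇒ peak ≥ ⌈17/5⌉ = 4, so 4 is optimal.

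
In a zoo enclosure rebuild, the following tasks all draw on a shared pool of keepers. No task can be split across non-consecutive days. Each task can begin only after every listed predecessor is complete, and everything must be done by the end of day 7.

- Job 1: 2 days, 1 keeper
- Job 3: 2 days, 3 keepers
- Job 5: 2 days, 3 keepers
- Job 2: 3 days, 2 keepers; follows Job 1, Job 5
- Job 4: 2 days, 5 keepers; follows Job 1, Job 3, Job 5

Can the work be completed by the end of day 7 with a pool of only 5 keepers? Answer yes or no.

Schedule Job 1@1, Job 3@3, Job 5@1, Job 2@3, Job 4@6: d1:4  d2:4  d3:5  d4:5  d5:2  d6:5  d7:5 — peak 5 ≤ 5.

yes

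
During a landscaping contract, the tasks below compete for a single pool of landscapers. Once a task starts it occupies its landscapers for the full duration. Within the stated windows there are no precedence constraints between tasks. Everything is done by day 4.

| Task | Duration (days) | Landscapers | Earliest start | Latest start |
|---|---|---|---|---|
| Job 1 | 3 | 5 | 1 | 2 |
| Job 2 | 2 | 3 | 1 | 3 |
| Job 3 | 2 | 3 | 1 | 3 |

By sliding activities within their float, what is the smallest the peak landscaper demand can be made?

Early-start (Job 1@1, Job 2@1, Job 3@1) gives peak 11: d1:11  d2:11  d3:5  d4:0.
Shift Job 3→3.
Schedule Job 1@1, Job 2@1, Job 3@3: d1:8  d2:8  d3:8  d4:3 — peak 8.
No arrangement of the 18 feasible schedules does better.

8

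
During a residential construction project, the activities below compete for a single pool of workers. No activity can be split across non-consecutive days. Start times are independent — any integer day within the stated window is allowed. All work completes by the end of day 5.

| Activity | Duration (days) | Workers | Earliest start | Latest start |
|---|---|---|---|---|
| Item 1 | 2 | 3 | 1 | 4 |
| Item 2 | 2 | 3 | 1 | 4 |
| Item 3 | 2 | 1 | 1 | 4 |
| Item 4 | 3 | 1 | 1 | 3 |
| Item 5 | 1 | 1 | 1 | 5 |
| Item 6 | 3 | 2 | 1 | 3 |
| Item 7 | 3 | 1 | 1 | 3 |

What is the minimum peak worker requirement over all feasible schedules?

Early-start (Item 1@1, Item 2@1, Item 3@1, Item 4@1, Item 5@1, Item 6@1, Item 7@1) gives peak 12: d1:12  d2:11  d3:4  d4:0  d5:0.
Shift Item 3→3, Item 4→3, Item 5→3, Item 6→3, Item 7→3.
Schedule Item 1@1, Item 2@1, Item 3@3, Item 4@3, Item 5@3, Item 6@3, Item 7@3: d1:6  d2:6  d3:6  d4:5  d5:4 — peak 6.
Total worker-days = 27 over 5 days ⇒ peak ≥ ⌈27/5⌉ = 6, so 6 is optimal.

6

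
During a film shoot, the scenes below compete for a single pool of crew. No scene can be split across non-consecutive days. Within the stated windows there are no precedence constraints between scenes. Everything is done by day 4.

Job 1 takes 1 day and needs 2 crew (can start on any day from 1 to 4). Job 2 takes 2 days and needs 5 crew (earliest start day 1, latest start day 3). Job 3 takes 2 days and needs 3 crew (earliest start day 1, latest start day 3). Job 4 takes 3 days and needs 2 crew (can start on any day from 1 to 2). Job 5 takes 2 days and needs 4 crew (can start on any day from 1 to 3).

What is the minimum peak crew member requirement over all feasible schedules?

9

Early-start (Job 1@1, Job 2@1, Job 3@1, Job 4@1, Job 5@1) gives peak 16: d1:16  d2:14  d3:2  d4:0.
Shift Job 3→3, Job 5→3.
Schedule Job 1@1, Job 2@1, Job 3@3, Job 4@1, Job 5@3: d1:9  d2:7  d3:9  d4:7 — peak 9.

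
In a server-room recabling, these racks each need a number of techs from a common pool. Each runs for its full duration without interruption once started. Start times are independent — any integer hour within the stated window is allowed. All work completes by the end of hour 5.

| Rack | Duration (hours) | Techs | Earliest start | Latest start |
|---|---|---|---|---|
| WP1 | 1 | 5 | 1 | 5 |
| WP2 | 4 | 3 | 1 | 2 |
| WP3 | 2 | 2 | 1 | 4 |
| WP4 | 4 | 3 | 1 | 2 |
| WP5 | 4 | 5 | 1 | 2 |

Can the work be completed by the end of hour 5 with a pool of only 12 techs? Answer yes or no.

The minimum achievable peak is 13; 12 < 13, so no feasible schedule stays within the cap.

no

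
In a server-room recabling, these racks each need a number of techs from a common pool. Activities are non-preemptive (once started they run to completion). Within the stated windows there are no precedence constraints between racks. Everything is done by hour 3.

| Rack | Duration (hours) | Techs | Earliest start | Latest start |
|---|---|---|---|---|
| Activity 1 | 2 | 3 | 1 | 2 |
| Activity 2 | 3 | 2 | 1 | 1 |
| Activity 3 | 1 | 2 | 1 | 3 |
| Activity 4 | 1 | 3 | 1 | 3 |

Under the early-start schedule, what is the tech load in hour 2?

5

At early start, hour 2 has: Activity 1, Activity 2.
Demand: 3 + 2 = 5.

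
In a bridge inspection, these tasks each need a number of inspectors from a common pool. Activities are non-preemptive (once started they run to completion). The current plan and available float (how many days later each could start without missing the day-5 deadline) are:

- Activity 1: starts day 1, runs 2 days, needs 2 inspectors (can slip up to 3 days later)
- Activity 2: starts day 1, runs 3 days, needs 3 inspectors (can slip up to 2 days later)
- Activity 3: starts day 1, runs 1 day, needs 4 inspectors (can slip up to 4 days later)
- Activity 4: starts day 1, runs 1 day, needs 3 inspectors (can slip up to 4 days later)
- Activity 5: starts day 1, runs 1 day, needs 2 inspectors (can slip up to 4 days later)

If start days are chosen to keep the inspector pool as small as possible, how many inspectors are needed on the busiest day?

Early-start (Activity 1@1, Activity 2@1, Activity 3@1, Activity 4@1, Activity 5@1) gives peak 14: d1:14  d2:5  d3:3  d4:0  d5:0.
Shift Activity 3→4, Activity 4→5, Activity 5→3.
Schedule Activity 1@1, Activity 2@1, Activity 3@4, Activity 4@5, Activity 5@3: d1:5  d2:5  d3:5  d4:4  d5:3 — peak 5.
Total inspector-days = 22 over 5 days ⇒ peak ≥ ⌈22/5⌉ = 5, so 5 is optimal.

5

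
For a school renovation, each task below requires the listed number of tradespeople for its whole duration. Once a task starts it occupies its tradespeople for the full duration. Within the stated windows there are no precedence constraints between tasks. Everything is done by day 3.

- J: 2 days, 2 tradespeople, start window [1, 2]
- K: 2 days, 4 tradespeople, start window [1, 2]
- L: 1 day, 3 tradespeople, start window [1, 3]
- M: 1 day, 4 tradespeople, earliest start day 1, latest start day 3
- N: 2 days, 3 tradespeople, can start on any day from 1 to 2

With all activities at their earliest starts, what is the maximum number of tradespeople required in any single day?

16

Early-start schedule: J@1, K@1, L@1, M@1, N@1.
Load per day: day 1: 16, day 2: 9, day 3: 0.
Peak is 16.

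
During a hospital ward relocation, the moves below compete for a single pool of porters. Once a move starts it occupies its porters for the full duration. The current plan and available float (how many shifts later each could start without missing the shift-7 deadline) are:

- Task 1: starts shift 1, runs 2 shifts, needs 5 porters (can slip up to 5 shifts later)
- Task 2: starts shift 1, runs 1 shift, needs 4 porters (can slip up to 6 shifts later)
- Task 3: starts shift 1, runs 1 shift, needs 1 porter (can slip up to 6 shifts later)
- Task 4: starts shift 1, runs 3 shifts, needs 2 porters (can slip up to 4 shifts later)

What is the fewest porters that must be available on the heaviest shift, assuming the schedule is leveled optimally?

Early-start (Task 1@1, Task 2@1, Task 3@1, Task 4@1) gives peak 12: s1:12  s2:7  s3:2  s4:0  s5:0  s6:0  s7:0.
Shift Task 2→3, Task 3→3, Task 4→4.
Schedule Task 1@1, Task 2@3, Task 3@3, Task 4@4: s1:5  s2:5  s3:5  s4:2  s5:2  s6:2  s7:0 — peak 5.

5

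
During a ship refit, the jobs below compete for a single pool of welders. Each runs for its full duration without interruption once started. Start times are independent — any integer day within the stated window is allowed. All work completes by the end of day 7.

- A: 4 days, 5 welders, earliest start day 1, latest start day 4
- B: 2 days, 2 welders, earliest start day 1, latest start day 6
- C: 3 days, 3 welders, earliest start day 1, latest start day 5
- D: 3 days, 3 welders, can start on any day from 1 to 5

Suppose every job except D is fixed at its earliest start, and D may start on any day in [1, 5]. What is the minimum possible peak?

10

D@1: d1:13  d2:13  d3:11  d4:5  d5:0  d6:0  d7:0 → peak 13
D@2: d1:10  d2:13  d3:11  d4:8  d5:0  d6:0  d7:0 → peak 13
D@3: d1:10  d2:10  d3:11  d4:8  d5:3  d6:0  d7:0 → peak 11
D@4: d1:10  d2:10  d3:8  d4:8  d5:3  d6:3  d7:0 → peak 10
D@5: d1:10  d2:10  d3:8  d4:5  d5:3  d6:3  d7:3 → peak 10
Best is D@4, peak 10.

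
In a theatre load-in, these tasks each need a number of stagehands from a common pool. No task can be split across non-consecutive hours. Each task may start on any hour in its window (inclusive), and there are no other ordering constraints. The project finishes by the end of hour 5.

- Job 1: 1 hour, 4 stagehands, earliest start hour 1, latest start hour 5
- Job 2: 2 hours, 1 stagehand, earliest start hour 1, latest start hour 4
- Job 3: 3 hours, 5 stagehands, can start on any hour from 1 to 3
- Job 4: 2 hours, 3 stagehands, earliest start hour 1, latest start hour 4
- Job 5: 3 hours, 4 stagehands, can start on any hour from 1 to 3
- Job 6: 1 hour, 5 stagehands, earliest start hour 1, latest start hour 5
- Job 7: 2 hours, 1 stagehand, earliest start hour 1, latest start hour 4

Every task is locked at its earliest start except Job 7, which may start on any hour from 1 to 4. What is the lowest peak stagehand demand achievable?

22

Job 7@1: h1:23  h2:14  h3:9  h4:0  h5:0 → peak 23
Job 7@2: h1:22  h2:14  h3:10  h4:0  h5:0 → peak 22
Job 7@3: h1:22  h2:13  h3:10  h4:1  h5:0 → peak 22
Job 7@4: h1:22  h2:13  h3:9  h4:1  h5:1 → peak 22
Best is Job 7@2, peak 22.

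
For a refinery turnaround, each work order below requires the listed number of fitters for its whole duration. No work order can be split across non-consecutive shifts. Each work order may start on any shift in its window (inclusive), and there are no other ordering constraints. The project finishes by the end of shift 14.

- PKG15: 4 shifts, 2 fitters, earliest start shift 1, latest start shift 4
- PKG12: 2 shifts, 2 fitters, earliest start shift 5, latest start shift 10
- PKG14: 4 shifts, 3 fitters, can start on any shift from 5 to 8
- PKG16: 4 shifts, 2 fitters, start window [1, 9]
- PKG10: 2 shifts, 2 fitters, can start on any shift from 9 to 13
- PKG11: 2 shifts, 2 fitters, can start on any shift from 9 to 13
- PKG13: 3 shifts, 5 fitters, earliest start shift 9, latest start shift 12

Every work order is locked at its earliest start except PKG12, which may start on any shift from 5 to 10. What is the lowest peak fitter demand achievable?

9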